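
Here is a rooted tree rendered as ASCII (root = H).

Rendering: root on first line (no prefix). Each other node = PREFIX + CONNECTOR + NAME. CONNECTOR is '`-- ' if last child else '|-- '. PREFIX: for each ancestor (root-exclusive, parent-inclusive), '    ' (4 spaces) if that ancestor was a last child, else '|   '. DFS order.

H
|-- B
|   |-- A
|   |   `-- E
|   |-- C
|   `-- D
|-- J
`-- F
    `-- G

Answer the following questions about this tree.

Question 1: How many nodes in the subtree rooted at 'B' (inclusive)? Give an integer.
Answer: 5

Derivation:
Subtree rooted at B contains: A, B, C, D, E
Count = 5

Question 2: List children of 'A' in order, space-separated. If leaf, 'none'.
Answer: E

Derivation:
Node A's children (from adjacency): E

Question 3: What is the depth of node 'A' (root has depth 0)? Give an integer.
Answer: 2

Derivation:
Path from root to A: H -> B -> A
Depth = number of edges = 2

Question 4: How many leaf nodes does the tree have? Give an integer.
Answer: 5

Derivation:
Leaves (nodes with no children): C, D, E, G, J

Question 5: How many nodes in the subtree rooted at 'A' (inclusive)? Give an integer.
Subtree rooted at A contains: A, E
Count = 2

Answer: 2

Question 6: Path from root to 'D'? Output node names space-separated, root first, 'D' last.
Walk down from root: H -> B -> D

Answer: H B D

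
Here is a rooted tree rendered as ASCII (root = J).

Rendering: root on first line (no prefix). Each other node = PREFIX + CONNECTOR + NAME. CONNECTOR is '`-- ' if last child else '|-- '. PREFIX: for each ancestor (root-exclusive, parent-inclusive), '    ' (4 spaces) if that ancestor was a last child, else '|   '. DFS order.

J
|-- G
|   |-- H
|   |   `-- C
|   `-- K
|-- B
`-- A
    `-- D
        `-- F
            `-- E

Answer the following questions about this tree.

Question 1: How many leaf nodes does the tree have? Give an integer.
Answer: 4

Derivation:
Leaves (nodes with no children): B, C, E, K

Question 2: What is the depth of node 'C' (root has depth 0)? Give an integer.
Answer: 3

Derivation:
Path from root to C: J -> G -> H -> C
Depth = number of edges = 3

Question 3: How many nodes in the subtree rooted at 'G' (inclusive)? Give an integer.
Subtree rooted at G contains: C, G, H, K
Count = 4

Answer: 4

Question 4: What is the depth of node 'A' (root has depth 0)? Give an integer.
Path from root to A: J -> A
Depth = number of edges = 1

Answer: 1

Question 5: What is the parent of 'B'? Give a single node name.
Answer: J

Derivation:
Scan adjacency: B appears as child of J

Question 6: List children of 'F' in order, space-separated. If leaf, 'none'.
Answer: E

Derivation:
Node F's children (from adjacency): E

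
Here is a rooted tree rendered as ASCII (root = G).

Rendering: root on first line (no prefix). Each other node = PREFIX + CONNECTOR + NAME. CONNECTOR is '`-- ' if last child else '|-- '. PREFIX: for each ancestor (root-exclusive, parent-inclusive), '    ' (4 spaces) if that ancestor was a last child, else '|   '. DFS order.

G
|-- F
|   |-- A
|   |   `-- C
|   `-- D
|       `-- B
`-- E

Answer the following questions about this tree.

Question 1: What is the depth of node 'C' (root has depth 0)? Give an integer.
Answer: 3

Derivation:
Path from root to C: G -> F -> A -> C
Depth = number of edges = 3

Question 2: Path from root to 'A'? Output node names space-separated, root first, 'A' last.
Answer: G F A

Derivation:
Walk down from root: G -> F -> A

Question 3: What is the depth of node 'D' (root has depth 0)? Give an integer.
Path from root to D: G -> F -> D
Depth = number of edges = 2

Answer: 2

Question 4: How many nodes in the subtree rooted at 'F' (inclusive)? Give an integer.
Subtree rooted at F contains: A, B, C, D, F
Count = 5

Answer: 5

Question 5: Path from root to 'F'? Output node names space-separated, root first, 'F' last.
Answer: G F

Derivation:
Walk down from root: G -> F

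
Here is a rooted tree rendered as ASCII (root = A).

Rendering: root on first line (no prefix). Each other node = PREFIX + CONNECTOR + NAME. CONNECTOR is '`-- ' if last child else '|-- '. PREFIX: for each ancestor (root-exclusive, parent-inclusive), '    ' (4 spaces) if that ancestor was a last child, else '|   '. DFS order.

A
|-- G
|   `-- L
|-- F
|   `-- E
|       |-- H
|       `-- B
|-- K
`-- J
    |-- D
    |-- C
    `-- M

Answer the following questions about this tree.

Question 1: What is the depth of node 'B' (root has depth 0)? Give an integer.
Answer: 3

Derivation:
Path from root to B: A -> F -> E -> B
Depth = number of edges = 3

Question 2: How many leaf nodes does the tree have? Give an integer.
Answer: 7

Derivation:
Leaves (nodes with no children): B, C, D, H, K, L, M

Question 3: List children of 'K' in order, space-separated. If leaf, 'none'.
Node K's children (from adjacency): (leaf)

Answer: none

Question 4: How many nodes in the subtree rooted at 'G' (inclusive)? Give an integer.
Answer: 2

Derivation:
Subtree rooted at G contains: G, L
Count = 2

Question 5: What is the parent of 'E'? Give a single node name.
Scan adjacency: E appears as child of F

Answer: F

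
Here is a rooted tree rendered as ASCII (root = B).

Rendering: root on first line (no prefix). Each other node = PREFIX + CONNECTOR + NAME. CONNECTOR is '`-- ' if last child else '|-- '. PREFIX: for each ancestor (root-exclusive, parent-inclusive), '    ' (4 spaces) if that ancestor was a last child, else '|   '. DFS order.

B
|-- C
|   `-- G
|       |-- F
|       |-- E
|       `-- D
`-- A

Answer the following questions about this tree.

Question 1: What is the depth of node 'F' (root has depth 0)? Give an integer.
Path from root to F: B -> C -> G -> F
Depth = number of edges = 3

Answer: 3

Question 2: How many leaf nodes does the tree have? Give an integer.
Answer: 4

Derivation:
Leaves (nodes with no children): A, D, E, F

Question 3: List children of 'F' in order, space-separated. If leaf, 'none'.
Answer: none

Derivation:
Node F's children (from adjacency): (leaf)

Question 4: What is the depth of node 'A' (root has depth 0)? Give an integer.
Path from root to A: B -> A
Depth = number of edges = 1

Answer: 1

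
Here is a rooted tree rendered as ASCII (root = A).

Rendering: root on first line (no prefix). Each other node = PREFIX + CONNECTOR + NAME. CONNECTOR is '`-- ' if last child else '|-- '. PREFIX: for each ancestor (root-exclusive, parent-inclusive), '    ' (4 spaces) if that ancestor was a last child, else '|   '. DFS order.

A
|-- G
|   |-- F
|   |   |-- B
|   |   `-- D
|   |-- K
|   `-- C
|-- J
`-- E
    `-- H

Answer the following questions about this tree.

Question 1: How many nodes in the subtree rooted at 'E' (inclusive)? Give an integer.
Subtree rooted at E contains: E, H
Count = 2

Answer: 2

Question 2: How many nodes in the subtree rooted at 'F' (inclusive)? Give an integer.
Answer: 3

Derivation:
Subtree rooted at F contains: B, D, F
Count = 3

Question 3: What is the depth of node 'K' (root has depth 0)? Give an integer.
Answer: 2

Derivation:
Path from root to K: A -> G -> K
Depth = number of edges = 2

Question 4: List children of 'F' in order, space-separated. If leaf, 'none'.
Node F's children (from adjacency): B, D

Answer: B D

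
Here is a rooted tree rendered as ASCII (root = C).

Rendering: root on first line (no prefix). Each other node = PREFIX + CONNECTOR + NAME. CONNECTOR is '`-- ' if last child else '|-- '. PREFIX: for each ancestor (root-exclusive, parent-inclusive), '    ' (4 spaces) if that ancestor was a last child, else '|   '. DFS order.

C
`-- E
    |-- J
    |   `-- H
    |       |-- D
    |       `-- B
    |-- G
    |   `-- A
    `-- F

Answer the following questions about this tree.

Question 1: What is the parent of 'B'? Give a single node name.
Answer: H

Derivation:
Scan adjacency: B appears as child of H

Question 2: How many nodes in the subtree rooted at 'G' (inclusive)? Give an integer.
Answer: 2

Derivation:
Subtree rooted at G contains: A, G
Count = 2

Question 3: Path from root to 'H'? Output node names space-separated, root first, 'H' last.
Walk down from root: C -> E -> J -> H

Answer: C E J H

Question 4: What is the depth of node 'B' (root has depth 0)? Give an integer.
Answer: 4

Derivation:
Path from root to B: C -> E -> J -> H -> B
Depth = number of edges = 4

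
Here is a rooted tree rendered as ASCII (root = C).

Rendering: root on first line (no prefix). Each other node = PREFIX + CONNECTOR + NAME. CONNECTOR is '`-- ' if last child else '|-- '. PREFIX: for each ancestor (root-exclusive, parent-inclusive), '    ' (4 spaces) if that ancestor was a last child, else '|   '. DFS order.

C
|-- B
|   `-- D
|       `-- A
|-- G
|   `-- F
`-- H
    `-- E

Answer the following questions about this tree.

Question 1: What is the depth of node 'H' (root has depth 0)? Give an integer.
Path from root to H: C -> H
Depth = number of edges = 1

Answer: 1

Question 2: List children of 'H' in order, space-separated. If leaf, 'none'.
Node H's children (from adjacency): E

Answer: E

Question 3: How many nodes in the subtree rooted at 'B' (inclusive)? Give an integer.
Answer: 3

Derivation:
Subtree rooted at B contains: A, B, D
Count = 3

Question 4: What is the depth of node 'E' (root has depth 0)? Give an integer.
Answer: 2

Derivation:
Path from root to E: C -> H -> E
Depth = number of edges = 2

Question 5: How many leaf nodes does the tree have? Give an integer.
Answer: 3

Derivation:
Leaves (nodes with no children): A, E, F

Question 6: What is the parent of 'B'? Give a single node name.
Scan adjacency: B appears as child of C

Answer: C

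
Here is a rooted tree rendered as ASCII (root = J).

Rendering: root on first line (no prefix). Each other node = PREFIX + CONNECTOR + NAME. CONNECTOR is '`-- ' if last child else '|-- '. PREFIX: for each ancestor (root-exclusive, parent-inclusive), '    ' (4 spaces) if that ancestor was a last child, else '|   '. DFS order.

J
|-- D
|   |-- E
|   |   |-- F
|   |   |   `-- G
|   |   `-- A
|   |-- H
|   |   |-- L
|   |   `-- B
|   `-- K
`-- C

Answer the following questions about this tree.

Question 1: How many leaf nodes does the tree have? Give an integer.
Answer: 6

Derivation:
Leaves (nodes with no children): A, B, C, G, K, L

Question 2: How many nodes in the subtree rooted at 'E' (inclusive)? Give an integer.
Answer: 4

Derivation:
Subtree rooted at E contains: A, E, F, G
Count = 4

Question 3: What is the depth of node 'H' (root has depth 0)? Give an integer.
Answer: 2

Derivation:
Path from root to H: J -> D -> H
Depth = number of edges = 2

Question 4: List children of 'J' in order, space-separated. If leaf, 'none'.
Answer: D C

Derivation:
Node J's children (from adjacency): D, C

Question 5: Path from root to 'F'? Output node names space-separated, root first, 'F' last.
Answer: J D E F

Derivation:
Walk down from root: J -> D -> E -> F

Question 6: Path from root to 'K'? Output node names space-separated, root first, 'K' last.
Walk down from root: J -> D -> K

Answer: J D K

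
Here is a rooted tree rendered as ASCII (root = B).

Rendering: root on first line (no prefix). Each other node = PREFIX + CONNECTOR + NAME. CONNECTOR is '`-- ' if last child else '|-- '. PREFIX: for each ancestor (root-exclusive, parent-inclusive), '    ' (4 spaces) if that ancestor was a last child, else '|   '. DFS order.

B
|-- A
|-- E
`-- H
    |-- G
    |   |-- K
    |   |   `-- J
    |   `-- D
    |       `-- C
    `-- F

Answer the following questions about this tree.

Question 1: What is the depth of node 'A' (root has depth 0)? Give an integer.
Path from root to A: B -> A
Depth = number of edges = 1

Answer: 1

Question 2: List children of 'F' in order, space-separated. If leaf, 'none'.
Answer: none

Derivation:
Node F's children (from adjacency): (leaf)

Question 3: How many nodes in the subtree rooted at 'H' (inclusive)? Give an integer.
Answer: 7

Derivation:
Subtree rooted at H contains: C, D, F, G, H, J, K
Count = 7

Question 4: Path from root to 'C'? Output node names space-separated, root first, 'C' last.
Walk down from root: B -> H -> G -> D -> C

Answer: B H G D C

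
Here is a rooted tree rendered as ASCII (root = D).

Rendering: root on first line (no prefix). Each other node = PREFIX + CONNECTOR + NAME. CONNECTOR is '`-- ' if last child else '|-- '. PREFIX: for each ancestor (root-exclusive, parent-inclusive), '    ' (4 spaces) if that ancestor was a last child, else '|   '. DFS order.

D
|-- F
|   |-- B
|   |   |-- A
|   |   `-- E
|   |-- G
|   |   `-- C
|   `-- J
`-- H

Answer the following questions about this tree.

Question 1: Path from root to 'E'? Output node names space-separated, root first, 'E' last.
Walk down from root: D -> F -> B -> E

Answer: D F B E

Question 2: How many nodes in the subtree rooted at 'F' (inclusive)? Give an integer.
Answer: 7

Derivation:
Subtree rooted at F contains: A, B, C, E, F, G, J
Count = 7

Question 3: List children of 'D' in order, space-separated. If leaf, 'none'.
Answer: F H

Derivation:
Node D's children (from adjacency): F, H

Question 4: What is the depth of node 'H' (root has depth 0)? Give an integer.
Path from root to H: D -> H
Depth = number of edges = 1

Answer: 1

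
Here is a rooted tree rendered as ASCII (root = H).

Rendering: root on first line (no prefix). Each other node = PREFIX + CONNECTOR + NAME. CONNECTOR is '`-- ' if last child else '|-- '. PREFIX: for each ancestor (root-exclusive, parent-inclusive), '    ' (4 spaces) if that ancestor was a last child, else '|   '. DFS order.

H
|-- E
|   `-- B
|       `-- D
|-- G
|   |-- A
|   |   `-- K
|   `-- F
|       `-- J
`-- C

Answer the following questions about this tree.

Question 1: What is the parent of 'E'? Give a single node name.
Answer: H

Derivation:
Scan adjacency: E appears as child of H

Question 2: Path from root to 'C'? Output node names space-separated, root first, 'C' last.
Answer: H C

Derivation:
Walk down from root: H -> C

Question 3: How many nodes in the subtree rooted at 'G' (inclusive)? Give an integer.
Answer: 5

Derivation:
Subtree rooted at G contains: A, F, G, J, K
Count = 5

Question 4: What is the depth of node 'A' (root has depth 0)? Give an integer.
Answer: 2

Derivation:
Path from root to A: H -> G -> A
Depth = number of edges = 2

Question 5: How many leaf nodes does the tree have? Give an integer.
Answer: 4

Derivation:
Leaves (nodes with no children): C, D, J, K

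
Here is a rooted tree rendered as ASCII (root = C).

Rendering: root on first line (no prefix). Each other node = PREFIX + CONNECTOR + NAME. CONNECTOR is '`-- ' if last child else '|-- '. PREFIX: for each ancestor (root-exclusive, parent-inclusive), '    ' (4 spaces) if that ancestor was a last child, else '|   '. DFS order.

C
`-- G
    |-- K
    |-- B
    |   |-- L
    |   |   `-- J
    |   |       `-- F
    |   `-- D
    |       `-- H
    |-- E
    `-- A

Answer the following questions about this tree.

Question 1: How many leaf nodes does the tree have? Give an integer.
Answer: 5

Derivation:
Leaves (nodes with no children): A, E, F, H, K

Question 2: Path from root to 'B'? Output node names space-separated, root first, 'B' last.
Walk down from root: C -> G -> B

Answer: C G B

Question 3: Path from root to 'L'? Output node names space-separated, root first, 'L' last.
Answer: C G B L

Derivation:
Walk down from root: C -> G -> B -> L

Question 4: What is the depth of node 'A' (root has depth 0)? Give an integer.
Answer: 2

Derivation:
Path from root to A: C -> G -> A
Depth = number of edges = 2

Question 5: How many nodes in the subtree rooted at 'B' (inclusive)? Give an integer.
Answer: 6

Derivation:
Subtree rooted at B contains: B, D, F, H, J, L
Count = 6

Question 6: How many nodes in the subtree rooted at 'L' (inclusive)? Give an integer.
Answer: 3

Derivation:
Subtree rooted at L contains: F, J, L
Count = 3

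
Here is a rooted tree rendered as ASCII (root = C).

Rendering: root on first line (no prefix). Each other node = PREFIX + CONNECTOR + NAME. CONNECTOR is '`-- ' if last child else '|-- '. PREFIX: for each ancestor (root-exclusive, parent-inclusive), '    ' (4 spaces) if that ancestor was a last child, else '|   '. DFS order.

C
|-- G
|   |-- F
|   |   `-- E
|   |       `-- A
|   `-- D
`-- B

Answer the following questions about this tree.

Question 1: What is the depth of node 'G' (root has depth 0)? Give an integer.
Path from root to G: C -> G
Depth = number of edges = 1

Answer: 1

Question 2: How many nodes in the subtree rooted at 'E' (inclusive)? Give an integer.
Subtree rooted at E contains: A, E
Count = 2

Answer: 2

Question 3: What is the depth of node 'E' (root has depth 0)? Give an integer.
Answer: 3

Derivation:
Path from root to E: C -> G -> F -> E
Depth = number of edges = 3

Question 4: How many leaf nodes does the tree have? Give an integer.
Leaves (nodes with no children): A, B, D

Answer: 3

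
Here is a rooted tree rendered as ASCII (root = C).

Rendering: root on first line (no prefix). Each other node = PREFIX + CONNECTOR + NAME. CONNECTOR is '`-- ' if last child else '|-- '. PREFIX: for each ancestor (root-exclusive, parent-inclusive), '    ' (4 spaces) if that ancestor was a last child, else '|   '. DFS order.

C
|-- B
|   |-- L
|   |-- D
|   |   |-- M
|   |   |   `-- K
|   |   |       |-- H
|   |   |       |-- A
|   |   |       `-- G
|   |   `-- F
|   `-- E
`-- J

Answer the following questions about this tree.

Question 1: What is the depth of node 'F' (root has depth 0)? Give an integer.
Path from root to F: C -> B -> D -> F
Depth = number of edges = 3

Answer: 3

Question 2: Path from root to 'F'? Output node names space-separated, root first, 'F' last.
Walk down from root: C -> B -> D -> F

Answer: C B D F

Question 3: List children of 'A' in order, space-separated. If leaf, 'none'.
Answer: none

Derivation:
Node A's children (from adjacency): (leaf)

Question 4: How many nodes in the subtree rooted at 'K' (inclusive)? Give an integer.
Answer: 4

Derivation:
Subtree rooted at K contains: A, G, H, K
Count = 4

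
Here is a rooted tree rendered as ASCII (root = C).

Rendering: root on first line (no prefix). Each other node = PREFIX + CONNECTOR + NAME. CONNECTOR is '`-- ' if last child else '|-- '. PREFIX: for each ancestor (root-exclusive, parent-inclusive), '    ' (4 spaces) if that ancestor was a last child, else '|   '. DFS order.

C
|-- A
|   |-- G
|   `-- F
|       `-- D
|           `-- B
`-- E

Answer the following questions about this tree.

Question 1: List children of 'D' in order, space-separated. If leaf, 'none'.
Node D's children (from adjacency): B

Answer: B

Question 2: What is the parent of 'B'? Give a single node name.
Scan adjacency: B appears as child of D

Answer: D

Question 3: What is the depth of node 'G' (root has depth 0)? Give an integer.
Path from root to G: C -> A -> G
Depth = number of edges = 2

Answer: 2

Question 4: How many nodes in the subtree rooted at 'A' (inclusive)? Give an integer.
Subtree rooted at A contains: A, B, D, F, G
Count = 5

Answer: 5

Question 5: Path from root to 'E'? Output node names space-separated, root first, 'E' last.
Walk down from root: C -> E

Answer: C E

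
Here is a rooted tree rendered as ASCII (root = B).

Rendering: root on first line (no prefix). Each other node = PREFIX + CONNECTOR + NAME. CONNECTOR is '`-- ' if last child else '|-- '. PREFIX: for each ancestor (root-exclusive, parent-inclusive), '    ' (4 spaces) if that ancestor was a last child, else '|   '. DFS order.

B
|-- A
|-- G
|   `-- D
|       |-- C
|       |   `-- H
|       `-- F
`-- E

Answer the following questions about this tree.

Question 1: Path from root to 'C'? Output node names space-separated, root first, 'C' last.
Answer: B G D C

Derivation:
Walk down from root: B -> G -> D -> C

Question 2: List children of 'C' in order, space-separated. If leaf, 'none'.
Node C's children (from adjacency): H

Answer: H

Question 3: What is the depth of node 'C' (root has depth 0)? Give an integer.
Path from root to C: B -> G -> D -> C
Depth = number of edges = 3

Answer: 3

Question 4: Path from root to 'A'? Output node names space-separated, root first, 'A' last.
Walk down from root: B -> A

Answer: B A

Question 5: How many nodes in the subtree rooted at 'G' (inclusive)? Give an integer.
Answer: 5

Derivation:
Subtree rooted at G contains: C, D, F, G, H
Count = 5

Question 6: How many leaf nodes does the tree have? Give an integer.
Answer: 4

Derivation:
Leaves (nodes with no children): A, E, F, H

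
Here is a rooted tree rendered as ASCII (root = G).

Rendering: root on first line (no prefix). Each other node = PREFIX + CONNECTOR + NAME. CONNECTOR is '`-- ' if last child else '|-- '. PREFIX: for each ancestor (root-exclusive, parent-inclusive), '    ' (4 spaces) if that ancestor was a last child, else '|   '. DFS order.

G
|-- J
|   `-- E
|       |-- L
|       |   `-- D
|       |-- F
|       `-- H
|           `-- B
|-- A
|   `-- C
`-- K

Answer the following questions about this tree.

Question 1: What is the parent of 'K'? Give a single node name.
Scan adjacency: K appears as child of G

Answer: G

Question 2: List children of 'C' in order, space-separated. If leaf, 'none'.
Node C's children (from adjacency): (leaf)

Answer: none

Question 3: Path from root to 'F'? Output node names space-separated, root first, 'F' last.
Answer: G J E F

Derivation:
Walk down from root: G -> J -> E -> F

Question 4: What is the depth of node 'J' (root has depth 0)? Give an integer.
Path from root to J: G -> J
Depth = number of edges = 1

Answer: 1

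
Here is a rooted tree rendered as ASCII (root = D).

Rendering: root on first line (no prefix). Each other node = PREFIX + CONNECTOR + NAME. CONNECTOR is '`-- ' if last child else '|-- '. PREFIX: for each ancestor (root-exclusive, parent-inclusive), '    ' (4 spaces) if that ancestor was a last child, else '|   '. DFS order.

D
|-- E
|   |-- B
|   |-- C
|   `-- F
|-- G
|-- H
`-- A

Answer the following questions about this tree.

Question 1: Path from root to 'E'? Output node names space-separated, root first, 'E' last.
Walk down from root: D -> E

Answer: D E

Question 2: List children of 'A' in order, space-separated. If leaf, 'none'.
Answer: none

Derivation:
Node A's children (from adjacency): (leaf)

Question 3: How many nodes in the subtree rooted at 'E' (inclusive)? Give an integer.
Subtree rooted at E contains: B, C, E, F
Count = 4

Answer: 4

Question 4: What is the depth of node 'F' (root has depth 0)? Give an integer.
Path from root to F: D -> E -> F
Depth = number of edges = 2

Answer: 2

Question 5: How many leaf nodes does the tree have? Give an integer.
Leaves (nodes with no children): A, B, C, F, G, H

Answer: 6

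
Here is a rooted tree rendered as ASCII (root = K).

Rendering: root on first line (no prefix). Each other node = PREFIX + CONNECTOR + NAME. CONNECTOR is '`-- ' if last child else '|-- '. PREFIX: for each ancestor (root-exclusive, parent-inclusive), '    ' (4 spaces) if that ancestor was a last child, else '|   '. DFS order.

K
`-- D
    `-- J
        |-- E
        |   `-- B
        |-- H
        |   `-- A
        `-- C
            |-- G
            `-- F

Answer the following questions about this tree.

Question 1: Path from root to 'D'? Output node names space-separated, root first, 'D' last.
Walk down from root: K -> D

Answer: K D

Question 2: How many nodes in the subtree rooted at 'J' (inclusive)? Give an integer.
Subtree rooted at J contains: A, B, C, E, F, G, H, J
Count = 8

Answer: 8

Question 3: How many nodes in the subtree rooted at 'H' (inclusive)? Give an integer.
Subtree rooted at H contains: A, H
Count = 2

Answer: 2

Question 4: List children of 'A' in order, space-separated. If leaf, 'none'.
Node A's children (from adjacency): (leaf)

Answer: none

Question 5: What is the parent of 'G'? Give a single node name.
Answer: C

Derivation:
Scan adjacency: G appears as child of C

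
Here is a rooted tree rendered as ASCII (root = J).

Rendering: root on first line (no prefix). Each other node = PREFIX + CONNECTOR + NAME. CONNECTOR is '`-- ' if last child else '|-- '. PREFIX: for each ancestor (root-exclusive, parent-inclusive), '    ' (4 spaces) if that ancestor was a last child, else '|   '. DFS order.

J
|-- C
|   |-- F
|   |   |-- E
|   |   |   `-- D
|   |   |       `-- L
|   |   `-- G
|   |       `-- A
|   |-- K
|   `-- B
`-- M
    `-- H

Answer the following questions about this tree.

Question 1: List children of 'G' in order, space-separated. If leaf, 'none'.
Answer: A

Derivation:
Node G's children (from adjacency): A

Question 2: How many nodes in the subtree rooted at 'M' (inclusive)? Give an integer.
Answer: 2

Derivation:
Subtree rooted at M contains: H, M
Count = 2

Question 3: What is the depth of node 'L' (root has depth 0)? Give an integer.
Answer: 5

Derivation:
Path from root to L: J -> C -> F -> E -> D -> L
Depth = number of edges = 5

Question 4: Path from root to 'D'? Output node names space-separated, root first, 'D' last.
Answer: J C F E D

Derivation:
Walk down from root: J -> C -> F -> E -> D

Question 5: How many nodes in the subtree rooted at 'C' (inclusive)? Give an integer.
Answer: 9

Derivation:
Subtree rooted at C contains: A, B, C, D, E, F, G, K, L
Count = 9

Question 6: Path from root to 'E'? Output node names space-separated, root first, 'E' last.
Answer: J C F E

Derivation:
Walk down from root: J -> C -> F -> E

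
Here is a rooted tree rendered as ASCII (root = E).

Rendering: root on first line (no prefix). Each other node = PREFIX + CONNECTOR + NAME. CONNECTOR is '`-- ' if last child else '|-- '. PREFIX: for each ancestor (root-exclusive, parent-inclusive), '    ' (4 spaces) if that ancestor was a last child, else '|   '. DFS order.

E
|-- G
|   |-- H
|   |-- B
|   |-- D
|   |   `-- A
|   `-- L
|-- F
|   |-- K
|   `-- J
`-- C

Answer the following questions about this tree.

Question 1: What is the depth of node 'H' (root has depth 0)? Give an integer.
Answer: 2

Derivation:
Path from root to H: E -> G -> H
Depth = number of edges = 2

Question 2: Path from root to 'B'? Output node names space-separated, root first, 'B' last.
Answer: E G B

Derivation:
Walk down from root: E -> G -> B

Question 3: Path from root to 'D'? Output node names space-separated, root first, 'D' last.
Answer: E G D

Derivation:
Walk down from root: E -> G -> D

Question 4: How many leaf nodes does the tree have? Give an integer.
Leaves (nodes with no children): A, B, C, H, J, K, L

Answer: 7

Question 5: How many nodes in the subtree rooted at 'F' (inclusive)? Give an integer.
Subtree rooted at F contains: F, J, K
Count = 3

Answer: 3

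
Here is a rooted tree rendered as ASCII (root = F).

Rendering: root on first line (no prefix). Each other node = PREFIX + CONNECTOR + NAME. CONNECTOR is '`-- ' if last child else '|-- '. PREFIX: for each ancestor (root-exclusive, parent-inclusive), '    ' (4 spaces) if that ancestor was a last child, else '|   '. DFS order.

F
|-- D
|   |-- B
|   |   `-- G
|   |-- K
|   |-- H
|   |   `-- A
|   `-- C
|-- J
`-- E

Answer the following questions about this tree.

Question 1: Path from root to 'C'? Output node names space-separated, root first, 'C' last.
Answer: F D C

Derivation:
Walk down from root: F -> D -> C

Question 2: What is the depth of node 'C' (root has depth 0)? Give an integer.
Answer: 2

Derivation:
Path from root to C: F -> D -> C
Depth = number of edges = 2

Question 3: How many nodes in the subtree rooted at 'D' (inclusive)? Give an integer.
Answer: 7

Derivation:
Subtree rooted at D contains: A, B, C, D, G, H, K
Count = 7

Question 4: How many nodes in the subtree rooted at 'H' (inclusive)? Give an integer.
Answer: 2

Derivation:
Subtree rooted at H contains: A, H
Count = 2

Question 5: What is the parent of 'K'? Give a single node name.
Answer: D

Derivation:
Scan adjacency: K appears as child of D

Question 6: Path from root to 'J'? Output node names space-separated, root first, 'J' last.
Walk down from root: F -> J

Answer: F J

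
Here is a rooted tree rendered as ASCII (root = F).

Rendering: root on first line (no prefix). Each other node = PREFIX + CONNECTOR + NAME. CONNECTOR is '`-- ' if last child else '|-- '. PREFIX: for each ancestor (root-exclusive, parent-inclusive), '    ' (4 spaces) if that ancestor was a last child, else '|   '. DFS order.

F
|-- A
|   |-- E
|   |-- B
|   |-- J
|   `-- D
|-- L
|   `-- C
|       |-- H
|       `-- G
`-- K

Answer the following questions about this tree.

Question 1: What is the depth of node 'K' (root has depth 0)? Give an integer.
Answer: 1

Derivation:
Path from root to K: F -> K
Depth = number of edges = 1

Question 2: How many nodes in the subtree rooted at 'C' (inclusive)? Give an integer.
Subtree rooted at C contains: C, G, H
Count = 3

Answer: 3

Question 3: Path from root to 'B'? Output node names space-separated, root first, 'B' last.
Walk down from root: F -> A -> B

Answer: F A B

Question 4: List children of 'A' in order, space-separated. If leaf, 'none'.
Answer: E B J D

Derivation:
Node A's children (from adjacency): E, B, J, D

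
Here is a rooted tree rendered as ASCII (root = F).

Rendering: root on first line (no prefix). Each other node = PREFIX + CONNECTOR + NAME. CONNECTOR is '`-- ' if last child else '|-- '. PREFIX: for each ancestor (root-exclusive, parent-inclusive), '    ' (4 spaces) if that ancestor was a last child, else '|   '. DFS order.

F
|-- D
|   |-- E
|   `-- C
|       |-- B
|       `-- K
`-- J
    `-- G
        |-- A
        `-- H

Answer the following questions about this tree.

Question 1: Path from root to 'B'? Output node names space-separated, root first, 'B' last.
Answer: F D C B

Derivation:
Walk down from root: F -> D -> C -> B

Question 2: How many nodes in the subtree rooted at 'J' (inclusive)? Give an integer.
Answer: 4

Derivation:
Subtree rooted at J contains: A, G, H, J
Count = 4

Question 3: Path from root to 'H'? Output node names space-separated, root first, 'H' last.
Walk down from root: F -> J -> G -> H

Answer: F J G H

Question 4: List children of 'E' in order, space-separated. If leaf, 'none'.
Answer: none

Derivation:
Node E's children (from adjacency): (leaf)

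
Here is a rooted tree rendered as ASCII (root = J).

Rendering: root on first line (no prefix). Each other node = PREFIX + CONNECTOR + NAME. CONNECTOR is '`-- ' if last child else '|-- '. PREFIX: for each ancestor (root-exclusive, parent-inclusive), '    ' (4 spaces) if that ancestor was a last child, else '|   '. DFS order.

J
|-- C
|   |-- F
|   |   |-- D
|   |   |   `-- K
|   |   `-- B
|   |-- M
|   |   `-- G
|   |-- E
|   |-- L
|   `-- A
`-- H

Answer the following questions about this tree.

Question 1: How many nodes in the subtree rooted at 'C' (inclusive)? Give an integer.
Subtree rooted at C contains: A, B, C, D, E, F, G, K, L, M
Count = 10

Answer: 10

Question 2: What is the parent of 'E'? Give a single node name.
Answer: C

Derivation:
Scan adjacency: E appears as child of C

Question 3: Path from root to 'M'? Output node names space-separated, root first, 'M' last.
Walk down from root: J -> C -> M

Answer: J C M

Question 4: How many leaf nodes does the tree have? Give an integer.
Answer: 7

Derivation:
Leaves (nodes with no children): A, B, E, G, H, K, L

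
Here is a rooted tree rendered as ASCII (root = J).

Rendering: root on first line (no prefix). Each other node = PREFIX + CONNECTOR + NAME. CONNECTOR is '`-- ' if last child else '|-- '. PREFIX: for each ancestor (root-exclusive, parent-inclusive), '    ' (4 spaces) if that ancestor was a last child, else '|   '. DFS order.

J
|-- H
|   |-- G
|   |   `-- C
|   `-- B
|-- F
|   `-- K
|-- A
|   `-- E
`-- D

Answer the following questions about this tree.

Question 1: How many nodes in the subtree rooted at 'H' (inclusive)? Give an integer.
Subtree rooted at H contains: B, C, G, H
Count = 4

Answer: 4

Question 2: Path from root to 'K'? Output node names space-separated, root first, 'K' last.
Answer: J F K

Derivation:
Walk down from root: J -> F -> K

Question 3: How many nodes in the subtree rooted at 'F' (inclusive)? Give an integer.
Subtree rooted at F contains: F, K
Count = 2

Answer: 2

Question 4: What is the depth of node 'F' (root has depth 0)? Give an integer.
Path from root to F: J -> F
Depth = number of edges = 1

Answer: 1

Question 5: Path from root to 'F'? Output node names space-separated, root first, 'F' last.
Walk down from root: J -> F

Answer: J F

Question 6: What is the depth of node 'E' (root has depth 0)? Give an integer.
Answer: 2

Derivation:
Path from root to E: J -> A -> E
Depth = number of edges = 2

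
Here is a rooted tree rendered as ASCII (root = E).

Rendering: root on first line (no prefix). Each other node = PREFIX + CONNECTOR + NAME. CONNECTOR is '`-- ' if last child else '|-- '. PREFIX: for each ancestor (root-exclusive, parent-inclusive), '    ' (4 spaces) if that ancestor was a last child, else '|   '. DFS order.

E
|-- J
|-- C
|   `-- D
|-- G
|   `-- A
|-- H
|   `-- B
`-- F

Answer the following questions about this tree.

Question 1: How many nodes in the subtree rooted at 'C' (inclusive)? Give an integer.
Subtree rooted at C contains: C, D
Count = 2

Answer: 2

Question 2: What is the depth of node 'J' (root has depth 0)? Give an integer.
Answer: 1

Derivation:
Path from root to J: E -> J
Depth = number of edges = 1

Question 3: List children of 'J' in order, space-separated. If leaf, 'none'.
Node J's children (from adjacency): (leaf)

Answer: none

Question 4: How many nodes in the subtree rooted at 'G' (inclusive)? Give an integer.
Answer: 2

Derivation:
Subtree rooted at G contains: A, G
Count = 2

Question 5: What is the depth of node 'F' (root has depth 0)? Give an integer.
Answer: 1

Derivation:
Path from root to F: E -> F
Depth = number of edges = 1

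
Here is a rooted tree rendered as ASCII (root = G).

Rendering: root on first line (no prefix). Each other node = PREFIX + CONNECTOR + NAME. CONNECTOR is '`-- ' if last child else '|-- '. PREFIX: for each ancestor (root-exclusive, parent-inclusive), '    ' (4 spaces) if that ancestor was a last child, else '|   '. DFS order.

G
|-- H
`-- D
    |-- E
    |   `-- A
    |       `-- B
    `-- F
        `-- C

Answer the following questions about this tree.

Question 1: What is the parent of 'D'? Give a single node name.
Scan adjacency: D appears as child of G

Answer: G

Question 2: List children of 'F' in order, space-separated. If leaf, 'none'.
Answer: C

Derivation:
Node F's children (from adjacency): C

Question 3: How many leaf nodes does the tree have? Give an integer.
Answer: 3

Derivation:
Leaves (nodes with no children): B, C, H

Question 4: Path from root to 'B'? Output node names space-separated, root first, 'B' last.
Walk down from root: G -> D -> E -> A -> B

Answer: G D E A B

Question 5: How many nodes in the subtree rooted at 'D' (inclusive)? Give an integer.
Subtree rooted at D contains: A, B, C, D, E, F
Count = 6

Answer: 6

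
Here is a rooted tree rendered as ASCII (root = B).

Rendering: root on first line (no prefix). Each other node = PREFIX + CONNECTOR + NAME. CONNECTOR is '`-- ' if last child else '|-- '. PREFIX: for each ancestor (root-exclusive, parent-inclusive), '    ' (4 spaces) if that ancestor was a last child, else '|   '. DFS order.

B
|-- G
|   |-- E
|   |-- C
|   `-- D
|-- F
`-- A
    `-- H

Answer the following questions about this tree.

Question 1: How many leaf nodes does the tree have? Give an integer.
Answer: 5

Derivation:
Leaves (nodes with no children): C, D, E, F, H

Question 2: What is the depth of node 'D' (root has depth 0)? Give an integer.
Answer: 2

Derivation:
Path from root to D: B -> G -> D
Depth = number of edges = 2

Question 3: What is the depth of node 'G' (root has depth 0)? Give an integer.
Answer: 1

Derivation:
Path from root to G: B -> G
Depth = number of edges = 1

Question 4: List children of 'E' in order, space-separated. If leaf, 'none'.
Answer: none

Derivation:
Node E's children (from adjacency): (leaf)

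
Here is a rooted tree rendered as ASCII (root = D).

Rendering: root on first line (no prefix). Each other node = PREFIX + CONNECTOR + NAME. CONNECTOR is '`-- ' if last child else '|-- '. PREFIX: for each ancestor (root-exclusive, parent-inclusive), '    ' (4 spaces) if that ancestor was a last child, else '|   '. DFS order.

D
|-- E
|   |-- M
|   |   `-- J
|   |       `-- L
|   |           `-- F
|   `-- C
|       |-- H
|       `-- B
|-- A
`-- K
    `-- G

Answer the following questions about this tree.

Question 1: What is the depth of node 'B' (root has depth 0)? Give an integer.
Answer: 3

Derivation:
Path from root to B: D -> E -> C -> B
Depth = number of edges = 3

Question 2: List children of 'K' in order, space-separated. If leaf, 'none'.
Node K's children (from adjacency): G

Answer: G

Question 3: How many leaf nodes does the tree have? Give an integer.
Leaves (nodes with no children): A, B, F, G, H

Answer: 5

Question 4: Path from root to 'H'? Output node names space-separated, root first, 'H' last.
Walk down from root: D -> E -> C -> H

Answer: D E C H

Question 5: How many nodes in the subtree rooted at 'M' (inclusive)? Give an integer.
Answer: 4

Derivation:
Subtree rooted at M contains: F, J, L, M
Count = 4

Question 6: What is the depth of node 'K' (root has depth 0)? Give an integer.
Path from root to K: D -> K
Depth = number of edges = 1

Answer: 1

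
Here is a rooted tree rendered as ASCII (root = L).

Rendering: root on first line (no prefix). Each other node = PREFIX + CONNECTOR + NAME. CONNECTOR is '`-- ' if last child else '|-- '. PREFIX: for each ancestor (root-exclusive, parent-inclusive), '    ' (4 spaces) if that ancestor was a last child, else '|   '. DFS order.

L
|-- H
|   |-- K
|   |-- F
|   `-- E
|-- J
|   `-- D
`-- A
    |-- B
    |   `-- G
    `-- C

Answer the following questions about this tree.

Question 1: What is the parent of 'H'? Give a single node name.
Scan adjacency: H appears as child of L

Answer: L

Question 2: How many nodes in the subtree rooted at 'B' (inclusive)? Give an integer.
Answer: 2

Derivation:
Subtree rooted at B contains: B, G
Count = 2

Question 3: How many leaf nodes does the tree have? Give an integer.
Leaves (nodes with no children): C, D, E, F, G, K

Answer: 6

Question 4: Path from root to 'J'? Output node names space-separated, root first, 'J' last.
Answer: L J

Derivation:
Walk down from root: L -> J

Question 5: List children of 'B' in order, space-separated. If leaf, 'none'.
Node B's children (from adjacency): G

Answer: G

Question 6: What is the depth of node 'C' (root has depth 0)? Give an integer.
Answer: 2

Derivation:
Path from root to C: L -> A -> C
Depth = number of edges = 2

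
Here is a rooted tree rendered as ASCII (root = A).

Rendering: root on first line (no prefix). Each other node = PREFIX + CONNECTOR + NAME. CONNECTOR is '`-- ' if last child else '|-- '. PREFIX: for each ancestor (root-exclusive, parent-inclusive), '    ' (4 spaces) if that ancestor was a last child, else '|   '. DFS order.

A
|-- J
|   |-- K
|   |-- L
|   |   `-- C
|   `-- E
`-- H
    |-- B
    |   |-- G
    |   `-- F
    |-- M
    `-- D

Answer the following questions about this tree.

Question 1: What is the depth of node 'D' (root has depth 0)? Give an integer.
Answer: 2

Derivation:
Path from root to D: A -> H -> D
Depth = number of edges = 2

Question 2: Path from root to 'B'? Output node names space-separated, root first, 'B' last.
Answer: A H B

Derivation:
Walk down from root: A -> H -> B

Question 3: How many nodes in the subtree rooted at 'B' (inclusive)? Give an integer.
Subtree rooted at B contains: B, F, G
Count = 3

Answer: 3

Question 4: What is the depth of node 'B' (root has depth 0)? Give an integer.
Answer: 2

Derivation:
Path from root to B: A -> H -> B
Depth = number of edges = 2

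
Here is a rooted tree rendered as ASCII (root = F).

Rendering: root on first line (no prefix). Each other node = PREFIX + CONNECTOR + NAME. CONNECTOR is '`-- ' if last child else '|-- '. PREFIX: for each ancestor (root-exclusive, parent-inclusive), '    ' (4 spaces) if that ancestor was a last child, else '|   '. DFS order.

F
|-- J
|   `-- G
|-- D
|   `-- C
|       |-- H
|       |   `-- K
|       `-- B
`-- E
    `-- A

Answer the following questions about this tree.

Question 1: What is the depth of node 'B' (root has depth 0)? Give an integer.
Path from root to B: F -> D -> C -> B
Depth = number of edges = 3

Answer: 3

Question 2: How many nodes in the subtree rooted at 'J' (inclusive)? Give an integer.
Answer: 2

Derivation:
Subtree rooted at J contains: G, J
Count = 2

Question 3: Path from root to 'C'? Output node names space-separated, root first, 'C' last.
Walk down from root: F -> D -> C

Answer: F D C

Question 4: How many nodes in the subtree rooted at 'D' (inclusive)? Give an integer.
Answer: 5

Derivation:
Subtree rooted at D contains: B, C, D, H, K
Count = 5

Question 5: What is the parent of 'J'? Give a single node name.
Answer: F

Derivation:
Scan adjacency: J appears as child of F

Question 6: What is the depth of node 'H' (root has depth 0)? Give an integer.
Path from root to H: F -> D -> C -> H
Depth = number of edges = 3

Answer: 3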